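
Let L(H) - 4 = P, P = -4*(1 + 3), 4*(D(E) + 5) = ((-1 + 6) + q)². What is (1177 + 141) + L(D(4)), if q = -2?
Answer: 1306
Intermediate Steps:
D(E) = -11/4 (D(E) = -5 + ((-1 + 6) - 2)²/4 = -5 + (5 - 2)²/4 = -5 + (¼)*3² = -5 + (¼)*9 = -5 + 9/4 = -11/4)
P = -16 (P = -4*4 = -16)
L(H) = -12 (L(H) = 4 - 16 = -12)
(1177 + 141) + L(D(4)) = (1177 + 141) - 12 = 1318 - 12 = 1306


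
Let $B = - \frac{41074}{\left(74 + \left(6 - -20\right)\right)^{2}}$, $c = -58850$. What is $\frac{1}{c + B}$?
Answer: $- \frac{5000}{294270537} \approx -1.6991 \cdot 10^{-5}$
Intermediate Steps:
$B = - \frac{20537}{5000}$ ($B = - \frac{41074}{\left(74 + \left(6 + 20\right)\right)^{2}} = - \frac{41074}{\left(74 + 26\right)^{2}} = - \frac{41074}{100^{2}} = - \frac{41074}{10000} = \left(-41074\right) \frac{1}{10000} = - \frac{20537}{5000} \approx -4.1074$)
$\frac{1}{c + B} = \frac{1}{-58850 - \frac{20537}{5000}} = \frac{1}{- \frac{294270537}{5000}} = - \frac{5000}{294270537}$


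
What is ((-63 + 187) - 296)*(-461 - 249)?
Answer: 122120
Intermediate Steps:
((-63 + 187) - 296)*(-461 - 249) = (124 - 296)*(-710) = -172*(-710) = 122120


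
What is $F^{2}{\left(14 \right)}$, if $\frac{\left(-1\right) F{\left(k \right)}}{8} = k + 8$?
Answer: $30976$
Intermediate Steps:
$F{\left(k \right)} = -64 - 8 k$ ($F{\left(k \right)} = - 8 \left(k + 8\right) = - 8 \left(8 + k\right) = -64 - 8 k$)
$F^{2}{\left(14 \right)} = \left(-64 - 112\right)^{2} = \left(-176\right)^{2} = 30976$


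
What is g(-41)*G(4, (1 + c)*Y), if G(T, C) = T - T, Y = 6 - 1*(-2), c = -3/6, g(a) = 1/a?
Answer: 0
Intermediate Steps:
c = -½ (c = -3*⅙ = -½ ≈ -0.50000)
Y = 8 (Y = 6 + 2 = 8)
G(T, C) = 0
g(-41)*G(4, (1 + c)*Y) = 0/(-41) = -1/41*0 = 0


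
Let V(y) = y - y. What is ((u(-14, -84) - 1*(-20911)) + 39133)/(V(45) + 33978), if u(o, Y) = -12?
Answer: 4288/2427 ≈ 1.7668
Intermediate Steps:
V(y) = 0
((u(-14, -84) - 1*(-20911)) + 39133)/(V(45) + 33978) = ((-12 - 1*(-20911)) + 39133)/(0 + 33978) = ((-12 + 20911) + 39133)/33978 = (20899 + 39133)*(1/33978) = 60032*(1/33978) = 4288/2427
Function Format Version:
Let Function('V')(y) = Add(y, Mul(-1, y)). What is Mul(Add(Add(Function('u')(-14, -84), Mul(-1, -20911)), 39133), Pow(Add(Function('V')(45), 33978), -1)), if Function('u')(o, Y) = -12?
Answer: Rational(4288, 2427) ≈ 1.7668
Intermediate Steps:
Function('V')(y) = 0
Mul(Add(Add(Function('u')(-14, -84), Mul(-1, -20911)), 39133), Pow(Add(Function('V')(45), 33978), -1)) = Mul(Add(Add(-12, Mul(-1, -20911)), 39133), Pow(Add(0, 33978), -1)) = Mul(Add(Add(-12, 20911), 39133), Pow(33978, -1)) = Mul(Add(20899, 39133), Rational(1, 33978)) = Mul(60032, Rational(1, 33978)) = Rational(4288, 2427)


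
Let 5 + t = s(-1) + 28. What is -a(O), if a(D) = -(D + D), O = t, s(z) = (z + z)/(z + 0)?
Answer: 50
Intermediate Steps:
s(z) = 2 (s(z) = (2*z)/z = 2)
t = 25 (t = -5 + (2 + 28) = -5 + 30 = 25)
O = 25
a(D) = -2*D
-a(O) = -(-2)*25 = -1*(-50) = 50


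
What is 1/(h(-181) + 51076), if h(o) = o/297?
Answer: 297/15169391 ≈ 1.9579e-5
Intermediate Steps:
h(o) = o/297 (h(o) = o*(1/297) = o/297)
1/(h(-181) + 51076) = 1/((1/297)*(-181) + 51076) = 1/(-181/297 + 51076) = 1/(15169391/297) = 297/15169391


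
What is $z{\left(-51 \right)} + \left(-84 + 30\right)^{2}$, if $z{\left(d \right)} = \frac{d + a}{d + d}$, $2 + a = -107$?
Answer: $\frac{148796}{51} \approx 2917.6$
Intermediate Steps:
$a = -109$ ($a = -2 - 107 = -109$)
$z{\left(d \right)} = \frac{-109 + d}{2 d}$ ($z{\left(d \right)} = \frac{d - 109}{d + d} = \frac{-109 + d}{2 d}$)
$z{\left(-51 \right)} + \left(-84 + 30\right)^{2} = \frac{-109 - 51}{2 \left(-51\right)} + \left(-84 + 30\right)^{2} = \frac{1}{2} \left(- \frac{1}{51}\right) \left(-160\right) + \left(-54\right)^{2} = \frac{80}{51} + 2916 = \frac{148796}{51}$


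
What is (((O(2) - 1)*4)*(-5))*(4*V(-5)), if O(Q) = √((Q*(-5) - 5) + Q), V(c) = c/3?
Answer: -400/3 + 400*I*√13/3 ≈ -133.33 + 480.74*I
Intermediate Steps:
V(c) = c/3 (V(c) = c*(⅓) = c/3)
O(Q) = √(-5 - 4*Q) (O(Q) = √((-5*Q - 5) + Q) = √((-5 - 5*Q) + Q) = √(-5 - 4*Q))
(((O(2) - 1)*4)*(-5))*(4*V(-5)) = (((√(-5 - 4*2) - 1)*4)*(-5))*(4*((⅓)*(-5))) = (((√(-5 - 8) - 1)*4)*(-5))*(4*(-5/3)) = (((√(-13) - 1)*4)*(-5))*(-20/3) = (((I*√13 - 1)*4)*(-5))*(-20/3) = (((-1 + I*√13)*4)*(-5))*(-20/3) = ((-4 + 4*I*√13)*(-5))*(-20/3) = (20 - 20*I*√13)*(-20/3) = -400/3 + 400*I*√13/3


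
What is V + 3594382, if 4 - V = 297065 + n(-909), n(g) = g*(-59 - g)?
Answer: 4069971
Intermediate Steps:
V = 475589 (V = 4 - (297065 - 1*(-909)*(59 - 909)) = 4 - (297065 - 1*(-909)*(-850)) = 4 - (297065 - 772650) = 4 - 1*(-475585) = 4 + 475585 = 475589)
V + 3594382 = 475589 + 3594382 = 4069971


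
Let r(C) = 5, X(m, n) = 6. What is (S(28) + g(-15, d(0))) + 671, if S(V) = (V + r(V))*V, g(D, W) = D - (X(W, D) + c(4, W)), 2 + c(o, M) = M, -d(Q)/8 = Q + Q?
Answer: 1576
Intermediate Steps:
d(Q) = -16*Q (d(Q) = -8*(Q + Q) = -16*Q)
c(o, M) = -2 + M
g(D, W) = -4 + D - W (g(D, W) = D - (6 + (-2 + W)) = D - (4 + W) = D + (-4 - W) = -4 + D - W)
S(V) = V*(5 + V) (S(V) = (V + 5)*V = (5 + V)*V = V*(5 + V))
(S(28) + g(-15, d(0))) + 671 = (28*(5 + 28) + (-4 - 15 - (-16)*0)) + 671 = (28*33 + (-4 - 15 - 1*0)) + 671 = (924 + (-4 - 15 + 0)) + 671 = (924 - 19) + 671 = 905 + 671 = 1576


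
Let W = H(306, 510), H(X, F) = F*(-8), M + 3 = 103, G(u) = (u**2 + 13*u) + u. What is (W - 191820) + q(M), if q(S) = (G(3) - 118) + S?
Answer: -195867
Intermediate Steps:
G(u) = u**2 + 14*u
M = 100 (M = -3 + 103 = 100)
q(S) = -67 + S (q(S) = (3*(14 + 3) - 118) + S = (3*17 - 118) + S = (51 - 118) + S = -67 + S)
H(X, F) = -8*F
W = -4080 (W = -8*510 = -4080)
(W - 191820) + q(M) = (-4080 - 191820) + (-67 + 100) = -195900 + 33 = -195867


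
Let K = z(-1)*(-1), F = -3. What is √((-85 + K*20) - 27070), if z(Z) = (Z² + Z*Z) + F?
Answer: 9*I*√335 ≈ 164.73*I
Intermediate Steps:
z(Z) = -3 + 2*Z² (z(Z) = (Z² + Z*Z) - 3 = (Z² + Z²) - 3 = 2*Z² - 3 = -3 + 2*Z²)
K = 1 (K = (-3 + 2*(-1)²)*(-1) = (-3 + 2*1)*(-1) = (-3 + 2)*(-1) = -1*(-1) = 1)
√((-85 + K*20) - 27070) = √((-85 + 1*20) - 27070) = √((-85 + 20) - 27070) = √(-65 - 27070) = √(-27135) = 9*I*√335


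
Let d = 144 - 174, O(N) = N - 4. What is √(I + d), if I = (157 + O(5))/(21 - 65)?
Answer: I*√16258/22 ≈ 5.7958*I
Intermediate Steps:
O(N) = -4 + N
I = -79/22 (I = (157 + (-4 + 5))/(21 - 65) = (157 + 1)/(-44) = 158*(-1/44) = -79/22 ≈ -3.5909)
d = -30
√(I + d) = √(-79/22 - 30) = √(-739/22) = I*√16258/22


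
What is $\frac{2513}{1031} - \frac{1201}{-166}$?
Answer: $\frac{1655389}{171146} \approx 9.6724$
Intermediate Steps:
$\frac{2513}{1031} - \frac{1201}{-166} = 2513 \cdot \frac{1}{1031} - - \frac{1201}{166} = \frac{2513}{1031} + \frac{1201}{166} = \frac{1655389}{171146}$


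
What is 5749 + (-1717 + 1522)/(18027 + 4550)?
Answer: 129794978/22577 ≈ 5749.0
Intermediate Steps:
5749 + (-1717 + 1522)/(18027 + 4550) = 5749 - 195/22577 = 129794978/22577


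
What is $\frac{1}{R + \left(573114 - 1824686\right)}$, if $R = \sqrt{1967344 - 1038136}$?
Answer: $- \frac{44699}{55943983642} - \frac{\sqrt{232302}}{783215770988} \approx -7.9961 \cdot 10^{-7}$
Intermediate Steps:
$R = 2 \sqrt{232302}$ ($R = \sqrt{929208} = 2 \sqrt{232302} \approx 963.95$)
$\frac{1}{R + \left(573114 - 1824686\right)} = \frac{1}{2 \sqrt{232302} + \left(573114 - 1824686\right)} = \frac{1}{2 \sqrt{232302} - 1251572} = \frac{1}{-1251572 + 2 \sqrt{232302}}$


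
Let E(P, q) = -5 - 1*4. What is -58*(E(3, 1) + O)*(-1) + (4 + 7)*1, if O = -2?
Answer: -627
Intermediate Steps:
E(P, q) = -9 (E(P, q) = -5 - 4 = -9)
-58*(E(3, 1) + O)*(-1) + (4 + 7)*1 = -58*(-9 - 2)*(-1) + (4 + 7)*1 = -(-638)*(-1) + 11*1 = -58*11 + 11 = -638 + 11 = -627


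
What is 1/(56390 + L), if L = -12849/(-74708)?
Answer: 74708/4212796969 ≈ 1.7734e-5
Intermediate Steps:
L = 12849/74708 (L = -12849*(-1/74708) = 12849/74708 ≈ 0.17199)
1/(56390 + L) = 1/(56390 + 12849/74708) = 1/(4212796969/74708) = 74708/4212796969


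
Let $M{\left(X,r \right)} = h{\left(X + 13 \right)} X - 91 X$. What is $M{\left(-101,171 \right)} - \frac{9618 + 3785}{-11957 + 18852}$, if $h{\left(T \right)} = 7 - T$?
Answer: $- \frac{2798983}{6895} \approx -405.94$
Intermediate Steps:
$M{\left(X,r \right)} = - 91 X + X \left(-6 - X\right)$ ($M{\left(X,r \right)} = \left(7 - \left(X + 13\right)\right) X - 91 X = \left(7 - \left(13 + X\right)\right) X - 91 X = \left(-6 - X\right) X - 91 X = X \left(-6 - X\right) - 91 X = - 91 X + X \left(-6 - X\right)$)
$M{\left(-101,171 \right)} - \frac{9618 + 3785}{-11957 + 18852} = \left(-1\right) \left(-101\right) \left(97 - 101\right) - \frac{9618 + 3785}{-11957 + 18852} = \left(-1\right) \left(-101\right) \left(-4\right) - \frac{13403}{6895} = -404 - 13403 \cdot \frac{1}{6895} = -404 - \frac{13403}{6895} = - \frac{2798983}{6895}$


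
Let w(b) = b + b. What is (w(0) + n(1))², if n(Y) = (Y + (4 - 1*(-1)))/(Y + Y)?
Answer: 9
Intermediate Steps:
w(b) = 2*b
n(Y) = (5 + Y)/(2*Y) (n(Y) = (Y + (4 + 1))/((2*Y)) = (Y + 5)*(1/(2*Y)) = (5 + Y)*(1/(2*Y)) = (5 + Y)/(2*Y))
(w(0) + n(1))² = (2*0 + (½)*(5 + 1)/1)² = (0 + (½)*1*6)² = (0 + 3)² = 3² = 9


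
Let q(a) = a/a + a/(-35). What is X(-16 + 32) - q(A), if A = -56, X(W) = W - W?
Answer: -13/5 ≈ -2.6000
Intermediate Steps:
X(W) = 0
q(a) = 1 - a/35 (q(a) = 1 + a*(-1/35) = 1 - a/35)
X(-16 + 32) - q(A) = 0 - (1 - 1/35*(-56)) = 0 - (1 + 8/5) = 0 - 1*13/5 = 0 - 13/5 = -13/5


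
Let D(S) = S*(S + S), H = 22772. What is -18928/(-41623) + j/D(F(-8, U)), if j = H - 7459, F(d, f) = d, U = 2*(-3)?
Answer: 639795783/5327744 ≈ 120.09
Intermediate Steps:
U = -6
D(S) = 2*S² (D(S) = S*(2*S) = 2*S²)
j = 15313 (j = 22772 - 7459 = 15313)
-18928/(-41623) + j/D(F(-8, U)) = -18928/(-41623) + 15313/((2*(-8)²)) = -18928*(-1/41623) + 15313/((2*64)) = 18928/41623 + 15313/128 = 639795783/5327744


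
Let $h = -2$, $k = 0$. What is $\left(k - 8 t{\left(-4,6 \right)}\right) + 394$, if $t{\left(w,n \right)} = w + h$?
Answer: $442$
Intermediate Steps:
$t{\left(w,n \right)} = -2 + w$ ($t{\left(w,n \right)} = w - 2 = -2 + w$)
$\left(k - 8 t{\left(-4,6 \right)}\right) + 394 = \left(0 - 8 \left(-2 - 4\right)\right) + 394 = \left(0 - -48\right) + 394 = \left(0 + 48\right) + 394 = 48 + 394 = 442$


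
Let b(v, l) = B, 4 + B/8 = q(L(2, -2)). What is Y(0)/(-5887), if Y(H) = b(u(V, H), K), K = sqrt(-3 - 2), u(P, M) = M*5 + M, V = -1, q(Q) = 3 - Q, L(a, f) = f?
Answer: -8/5887 ≈ -0.0013589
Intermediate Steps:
u(P, M) = 6*M (u(P, M) = 5*M + M = 6*M)
B = 8 (B = -32 + 8*(3 - 1*(-2)) = -32 + 8*(3 + 2) = -32 + 8*5 = -32 + 40 = 8)
K = I*sqrt(5) (K = sqrt(-5) = I*sqrt(5) ≈ 2.2361*I)
b(v, l) = 8
Y(H) = 8
Y(0)/(-5887) = 8/(-5887) = 8*(-1/5887) = -8/5887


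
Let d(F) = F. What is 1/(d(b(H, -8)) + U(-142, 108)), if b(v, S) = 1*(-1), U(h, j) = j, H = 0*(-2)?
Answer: 1/107 ≈ 0.0093458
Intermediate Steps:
H = 0
b(v, S) = -1
1/(d(b(H, -8)) + U(-142, 108)) = 1/(-1 + 108) = 1/107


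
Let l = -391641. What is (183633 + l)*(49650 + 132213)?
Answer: -37828958904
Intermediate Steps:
(183633 + l)*(49650 + 132213) = (183633 - 391641)*(49650 + 132213) = -208008*181863 = -37828958904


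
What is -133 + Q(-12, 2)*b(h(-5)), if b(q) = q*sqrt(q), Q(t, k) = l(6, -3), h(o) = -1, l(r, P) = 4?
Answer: -133 - 4*I ≈ -133.0 - 4.0*I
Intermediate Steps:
Q(t, k) = 4
b(q) = q**(3/2)
-133 + Q(-12, 2)*b(h(-5)) = -133 + 4*(-1)**(3/2) = -133 + 4*(-I) = -133 - 4*I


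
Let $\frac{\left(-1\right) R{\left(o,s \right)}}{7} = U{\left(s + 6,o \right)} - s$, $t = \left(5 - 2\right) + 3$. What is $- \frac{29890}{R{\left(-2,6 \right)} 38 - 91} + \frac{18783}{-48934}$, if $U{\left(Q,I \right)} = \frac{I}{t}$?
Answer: $- \frac{639673329}{33421922} \approx -19.139$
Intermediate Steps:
$t = 6$ ($t = 3 + 3 = 6$)
$U{\left(Q,I \right)} = \frac{I}{6}$
$R{\left(o,s \right)} = 7 s - \frac{7 o}{6}$ ($R{\left(o,s \right)} = - 7 \left(\frac{o}{6} - s\right) = - 7 \left(- s + \frac{o}{6}\right) = 7 s - \frac{7 o}{6}$)
$- \frac{29890}{R{\left(-2,6 \right)} 38 - 91} + \frac{18783}{-48934} = - \frac{29890}{\left(7 \cdot 6 - - \frac{7}{3}\right) 38 - 91} + \frac{18783}{-48934} = - \frac{29890}{\left(42 + \frac{7}{3}\right) 38 - 91} + 18783 \left(- \frac{1}{48934}\right) = - \frac{29890}{\frac{133}{3} \cdot 38 - 91} - \frac{18783}{48934} = - \frac{29890}{\frac{5054}{3} - 91} - \frac{18783}{48934} = - \frac{29890}{\frac{4781}{3}} - \frac{18783}{48934} = \left(-29890\right) \frac{3}{4781} - \frac{18783}{48934} = - \frac{12810}{683} - \frac{18783}{48934} = - \frac{639673329}{33421922}$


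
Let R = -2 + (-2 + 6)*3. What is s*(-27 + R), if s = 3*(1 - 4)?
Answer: 153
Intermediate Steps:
R = 10 (R = -2 + 4*3 = -2 + 12 = 10)
s = -9 (s = 3*(-3) = -9)
s*(-27 + R) = -9*(-27 + 10) = -9*(-17) = 153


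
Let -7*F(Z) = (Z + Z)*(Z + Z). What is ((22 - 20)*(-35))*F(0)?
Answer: 0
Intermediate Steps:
F(Z) = -4*Z²/7 (F(Z) = -(Z + Z)*(Z + Z)/7 = -2*Z*2*Z/7 = -4*Z²/7)
((22 - 20)*(-35))*F(0) = ((22 - 20)*(-35))*(-4/7*0²) = (2*(-35))*(-4/7*0) = -70*0 = 0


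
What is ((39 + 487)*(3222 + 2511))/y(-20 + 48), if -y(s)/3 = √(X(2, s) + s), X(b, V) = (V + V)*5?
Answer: -71799*√77/11 ≈ -57276.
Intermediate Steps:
X(b, V) = 10*V (X(b, V) = (2*V)*5 = 10*V)
y(s) = -3*√11*√s (y(s) = -3*√(10*s + s) = -3*√11*√s)
((39 + 487)*(3222 + 2511))/y(-20 + 48) = ((39 + 487)*(3222 + 2511))/((-3*√11*√(-20 + 48))) = (526*5733)/((-3*√11*√28)) = 3015558/((-3*√11*2*√7)) = 3015558/((-6*√77)) = 3015558*(-√77/462) = -71799*√77/11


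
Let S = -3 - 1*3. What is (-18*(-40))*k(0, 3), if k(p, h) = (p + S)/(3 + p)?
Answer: -1440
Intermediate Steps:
S = -6 (S = -3 - 3 = -6)
k(p, h) = (-6 + p)/(3 + p) (k(p, h) = (p - 6)/(3 + p) = (-6 + p)/(3 + p))
(-18*(-40))*k(0, 3) = (-18*(-40))*((-6 + 0)/(3 + 0)) = 720*(-6/3) = 720*((⅓)*(-6)) = 720*(-2) = -1440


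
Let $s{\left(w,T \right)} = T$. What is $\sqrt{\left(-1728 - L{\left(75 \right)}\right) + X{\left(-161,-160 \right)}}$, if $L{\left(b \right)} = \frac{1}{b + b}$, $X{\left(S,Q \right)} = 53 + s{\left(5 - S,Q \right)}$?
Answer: $\frac{i \sqrt{1651506}}{30} \approx 42.837 i$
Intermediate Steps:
$X{\left(S,Q \right)} = 53 + Q$
$L{\left(b \right)} = \frac{1}{2 b}$
$\sqrt{\left(-1728 - L{\left(75 \right)}\right) + X{\left(-161,-160 \right)}} = \sqrt{\left(-1728 - \frac{1}{2 \cdot 75}\right) + \left(53 - 160\right)} = \sqrt{\left(-1728 - \frac{1}{2} \cdot \frac{1}{75}\right) - 107} = \sqrt{\left(-1728 - \frac{1}{150}\right) - 107} = \sqrt{- \frac{259201}{150} - 107} = \sqrt{- \frac{275251}{150}} = \frac{i \sqrt{1651506}}{30}$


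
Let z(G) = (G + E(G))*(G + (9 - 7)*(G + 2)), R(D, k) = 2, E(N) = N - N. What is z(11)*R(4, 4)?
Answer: 814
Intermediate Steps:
E(N) = 0
z(G) = G*(4 + 3*G) (z(G) = (G + 0)*(G + (9 - 7)*(G + 2)) = G*(G + 2*(2 + G)) = G*(G + (4 + 2*G)) = G*(4 + 3*G))
z(11)*R(4, 4) = (11*(4 + 3*11))*2 = (11*(4 + 33))*2 = (11*37)*2 = 407*2 = 814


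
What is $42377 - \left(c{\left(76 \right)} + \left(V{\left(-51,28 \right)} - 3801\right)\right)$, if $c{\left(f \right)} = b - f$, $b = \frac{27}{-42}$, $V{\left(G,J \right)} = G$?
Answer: $\frac{648279}{14} \approx 46306.0$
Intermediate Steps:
$b = - \frac{9}{14}$ ($b = 27 \left(- \frac{1}{42}\right) = - \frac{9}{14} \approx -0.64286$)
$c{\left(f \right)} = - \frac{9}{14} - f$
$42377 - \left(c{\left(76 \right)} + \left(V{\left(-51,28 \right)} - 3801\right)\right) = 42377 - \left(\left(- \frac{9}{14} - 76\right) - 3852\right) = 42377 - \left(- \frac{1073}{14} - 3852\right) = 42377 - - \frac{55001}{14} = 42377 + \frac{55001}{14} = \frac{648279}{14}$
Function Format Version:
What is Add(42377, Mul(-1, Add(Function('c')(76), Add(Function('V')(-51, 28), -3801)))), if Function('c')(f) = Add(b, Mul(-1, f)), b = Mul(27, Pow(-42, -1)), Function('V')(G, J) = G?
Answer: Rational(648279, 14) ≈ 46306.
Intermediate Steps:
b = Rational(-9, 14) (b = Mul(27, Rational(-1, 42)) = Rational(-9, 14) ≈ -0.64286)
Function('c')(f) = Add(Rational(-9, 14), Mul(-1, f))
Add(42377, Mul(-1, Add(Function('c')(76), Add(Function('V')(-51, 28), -3801)))) = Add(42377, Mul(-1, Add(Add(Rational(-9, 14), Mul(-1, 76)), Add(-51, -3801)))) = Add(42377, Mul(-1, Add(Add(Rational(-9, 14), -76), -3852))) = Add(42377, Mul(-1, Add(Rational(-1073, 14), -3852))) = Add(42377, Mul(-1, Rational(-55001, 14))) = Add(42377, Rational(55001, 14)) = Rational(648279, 14)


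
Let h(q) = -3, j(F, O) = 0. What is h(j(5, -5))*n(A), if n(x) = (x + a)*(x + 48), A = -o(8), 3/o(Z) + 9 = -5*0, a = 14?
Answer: -6235/3 ≈ -2078.3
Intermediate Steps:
o(Z) = -⅓ (o(Z) = 3/(-9 - 5*0) = 3/(-9 + 0) = 3/(-9) = 3*(-⅑) = -⅓)
A = ⅓ (A = -1*(-⅓) = ⅓ ≈ 0.33333)
n(x) = (14 + x)*(48 + x) (n(x) = (x + 14)*(x + 48) = (14 + x)*(48 + x))
h(j(5, -5))*n(A) = -3*(672 + (⅓)² + 62*(⅓)) = -3*(672 + ⅑ + 62/3) = -3*6235/9 = -6235/3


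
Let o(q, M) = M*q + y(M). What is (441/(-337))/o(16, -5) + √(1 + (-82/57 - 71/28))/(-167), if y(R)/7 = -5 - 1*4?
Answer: 441/48191 - I*√1894053/133266 ≈ 0.0091511 - 0.010327*I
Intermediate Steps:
y(R) = -63 (y(R) = 7*(-5 - 1*4) = 7*(-5 - 4) = 7*(-9) = -63)
o(q, M) = -63 + M*q (o(q, M) = M*q - 63 = -63 + M*q)
(441/(-337))/o(16, -5) + √(1 + (-82/57 - 71/28))/(-167) = (441/(-337))/(-63 - 5*16) + √(1 + (-82/57 - 71/28))/(-167) = (441*(-1/337))/(-63 - 80) + √(1 + (-82*1/57 - 71*1/28))*(-1/167) = -441/337/(-143) + √(1 + (-82/57 - 71/28))*(-1/167) = -441/337*(-1/143) + √(1 - 6343/1596)*(-1/167) = 441/48191 + √(-4747/1596)*(-1/167) = 441/48191 + (I*√1894053/798)*(-1/167) = 441/48191 - I*√1894053/133266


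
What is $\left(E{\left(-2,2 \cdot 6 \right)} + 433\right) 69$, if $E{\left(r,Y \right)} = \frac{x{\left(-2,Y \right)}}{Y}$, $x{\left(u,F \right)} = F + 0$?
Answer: $29946$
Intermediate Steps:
$x{\left(u,F \right)} = F$
$E{\left(r,Y \right)} = 1$ ($E{\left(r,Y \right)} = \frac{Y}{Y} = 1$)
$\left(E{\left(-2,2 \cdot 6 \right)} + 433\right) 69 = \left(1 + 433\right) 69 = 434 \cdot 69 = 29946$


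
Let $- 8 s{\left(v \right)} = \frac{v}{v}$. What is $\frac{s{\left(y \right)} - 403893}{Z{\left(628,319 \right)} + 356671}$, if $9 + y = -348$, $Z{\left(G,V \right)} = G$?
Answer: $- \frac{3231145}{2858392} \approx -1.1304$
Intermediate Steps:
$y = -357$ ($y = -9 - 348 = -357$)
$s{\left(v \right)} = - \frac{1}{8}$ ($s{\left(v \right)} = - \frac{v \frac{1}{v}}{8} = \left(- \frac{1}{8}\right) 1 = - \frac{1}{8}$)
$\frac{s{\left(y \right)} - 403893}{Z{\left(628,319 \right)} + 356671} = \frac{- \frac{1}{8} - 403893}{628 + 356671} = - \frac{3231145}{8 \cdot 357299} = \left(- \frac{3231145}{8}\right) \frac{1}{357299} = - \frac{3231145}{2858392}$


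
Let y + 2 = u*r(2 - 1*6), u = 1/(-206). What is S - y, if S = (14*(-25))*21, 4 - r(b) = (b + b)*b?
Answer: -756858/103 ≈ -7348.1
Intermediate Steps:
u = -1/206 ≈ -0.0048544
r(b) = 4 - 2*b**2 (r(b) = 4 - (b + b)*b = 4 - 2*b*b = 4 - 2*b**2)
S = -7350 (S = -350*21 = -7350)
y = -192/103 (y = -2 - (4 - 2*(2 - 1*6)**2)/206 = -2 - (4 - 2*(2 - 6)**2)/206 = -2 - (4 - 2*(-4)**2)/206 = -2 - (4 - 2*16)/206 = -2 - (4 - 32)/206 = -2 - 1/206*(-28) = -2 + 14/103 = -192/103 ≈ -1.8641)
S - y = -7350 - 1*(-192/103) = -7350 + 192/103 = -756858/103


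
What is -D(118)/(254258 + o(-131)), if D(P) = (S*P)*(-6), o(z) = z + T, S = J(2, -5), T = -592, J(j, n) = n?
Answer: -708/50707 ≈ -0.013963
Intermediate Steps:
S = -5
o(z) = -592 + z (o(z) = z - 592 = -592 + z)
D(P) = 30*P (D(P) = -5*P*(-6) = 30*P)
-D(118)/(254258 + o(-131)) = -30*118/(254258 + (-592 - 131)) = -3540/(254258 - 723) = -3540/253535 = -1*708/50707 = -708/50707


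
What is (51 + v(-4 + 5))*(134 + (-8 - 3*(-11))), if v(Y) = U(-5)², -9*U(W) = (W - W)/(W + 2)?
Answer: 8109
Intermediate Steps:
U(W) = 0 (U(W) = -(W - W)/(9*(W + 2)) = -0/(2 + W) = -⅑*0 = 0)
v(Y) = 0 (v(Y) = 0² = 0)
(51 + v(-4 + 5))*(134 + (-8 - 3*(-11))) = (51 + 0)*(134 + (-8 - 3*(-11))) = 51*(134 + (-8 + 33)) = 51*(134 + 25) = 51*159 = 8109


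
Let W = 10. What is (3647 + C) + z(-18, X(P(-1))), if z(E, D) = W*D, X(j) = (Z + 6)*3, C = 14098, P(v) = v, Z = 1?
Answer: 17955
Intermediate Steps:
X(j) = 21 (X(j) = (1 + 6)*3 = 7*3 = 21)
z(E, D) = 10*D
(3647 + C) + z(-18, X(P(-1))) = (3647 + 14098) + 10*21 = 17745 + 210 = 17955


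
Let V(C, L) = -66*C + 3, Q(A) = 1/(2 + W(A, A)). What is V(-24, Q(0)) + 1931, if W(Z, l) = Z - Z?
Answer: 3518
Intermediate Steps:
W(Z, l) = 0
Q(A) = 1/2 (Q(A) = 1/(2 + 0) = 1/2)
V(C, L) = 3 - 66*C
V(-24, Q(0)) + 1931 = (3 - 66*(-24)) + 1931 = (3 + 1584) + 1931 = 1587 + 1931 = 3518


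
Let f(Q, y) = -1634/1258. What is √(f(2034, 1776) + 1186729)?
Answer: 2*√117379533599/629 ≈ 1089.4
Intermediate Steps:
f(Q, y) = -817/629 (f(Q, y) = -1634*1/1258 = -817/629)
√(f(2034, 1776) + 1186729) = √(-817/629 + 1186729) = √(746451724/629) = 2*√117379533599/629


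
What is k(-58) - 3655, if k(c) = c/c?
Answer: -3654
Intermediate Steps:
k(c) = 1
k(-58) - 3655 = 1 - 3655 = -3654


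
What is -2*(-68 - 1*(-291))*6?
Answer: -2676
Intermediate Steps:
-2*(-68 - 1*(-291))*6 = -2*(-68 + 291)*6 = -446*6 = -2*1338 = -2676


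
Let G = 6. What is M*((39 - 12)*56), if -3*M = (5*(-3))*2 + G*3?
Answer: 6048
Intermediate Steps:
M = 4 (M = -((5*(-3))*2 + 6*3)/3 = -(-15*2 + 18)/3 = -(-30 + 18)/3 = -⅓*(-12) = 4)
M*((39 - 12)*56) = 4*((39 - 12)*56) = 4*(27*56) = 4*1512 = 6048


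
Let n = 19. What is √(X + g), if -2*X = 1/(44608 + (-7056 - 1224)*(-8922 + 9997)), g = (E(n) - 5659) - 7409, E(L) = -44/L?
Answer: I*√92522413509223779055/84135724 ≈ 114.33*I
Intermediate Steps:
g = -248336/19 (g = (-44/19 - 5659) - 7409 = -107565/19 - 7409 = -248336/19 ≈ -13070.)
X = 1/17712784 (X = -1/(2*(44608 + (-7056 - 1224)*(-8922 + 9997))) = -1/(2*(44608 - 8280*1075)) = -1/(2*(44608 - 8901000)) = -½/(-8856392) = -½*(-1/8856392) = 1/17712784 ≈ 5.6456e-8)
√(X + g) = √(1/17712784 - 248336/19) = √(-4398721927405/336542896) = I*√92522413509223779055/84135724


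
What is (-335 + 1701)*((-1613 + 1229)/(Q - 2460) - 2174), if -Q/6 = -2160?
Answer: -2598517212/875 ≈ -2.9697e+6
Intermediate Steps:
Q = 12960 (Q = -6*(-2160) = 12960)
(-335 + 1701)*((-1613 + 1229)/(Q - 2460) - 2174) = (-335 + 1701)*((-1613 + 1229)/(12960 - 2460) - 2174) = 1366*(-384/10500 - 2174) = 1366*(-384*1/10500 - 2174) = 1366*(-32/875 - 2174) = 1366*(-1902282/875) = -2598517212/875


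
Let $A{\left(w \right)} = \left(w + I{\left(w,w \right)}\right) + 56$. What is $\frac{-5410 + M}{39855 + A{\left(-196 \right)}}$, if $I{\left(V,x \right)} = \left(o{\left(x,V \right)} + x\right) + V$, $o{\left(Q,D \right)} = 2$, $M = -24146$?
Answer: $- \frac{29556}{39325} \approx -0.75158$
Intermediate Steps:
$I{\left(V,x \right)} = 2 + V + x$ ($I{\left(V,x \right)} = \left(2 + x\right) + V = 2 + V + x$)
$A{\left(w \right)} = 58 + 3 w$ ($A{\left(w \right)} = \left(w + \left(2 + w + w\right)\right) + 56 = \left(w + \left(2 + 2 w\right)\right) + 56 = \left(2 + 3 w\right) + 56 = 58 + 3 w$)
$\frac{-5410 + M}{39855 + A{\left(-196 \right)}} = \frac{-5410 - 24146}{39855 + \left(58 + 3 \left(-196\right)\right)} = - \frac{29556}{39855 + \left(58 - 588\right)} = - \frac{29556}{39855 - 530} = - \frac{29556}{39325}$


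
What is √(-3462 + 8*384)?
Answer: I*√390 ≈ 19.748*I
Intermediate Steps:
√(-3462 + 8*384) = √(-3462 + 3072) = √(-390) = I*√390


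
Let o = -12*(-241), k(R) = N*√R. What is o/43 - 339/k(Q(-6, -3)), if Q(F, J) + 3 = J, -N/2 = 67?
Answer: 2892/43 - 113*I*√6/268 ≈ 67.256 - 1.0328*I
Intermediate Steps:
N = -134 (N = -2*67 = -134)
Q(F, J) = -3 + J
k(R) = -134*√R
o = 2892
o/43 - 339/k(Q(-6, -3)) = 2892/43 - 339*(-1/(134*√(-3 - 3))) = 2892*(1/43) - 339*I*√6/804 = 2892/43 - 339*I*√6/804 = 2892/43 - 113*I*√6/268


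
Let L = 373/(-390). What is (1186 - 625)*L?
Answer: -69751/130 ≈ -536.55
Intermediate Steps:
L = -373/390 (L = 373*(-1/390) = -373/390 ≈ -0.95641)
(1186 - 625)*L = (1186 - 625)*(-373/390) = 561*(-373/390) = -69751/130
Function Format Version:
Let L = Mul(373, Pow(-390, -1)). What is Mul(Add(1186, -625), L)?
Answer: Rational(-69751, 130) ≈ -536.55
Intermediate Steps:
L = Rational(-373, 390) (L = Mul(373, Rational(-1, 390)) = Rational(-373, 390) ≈ -0.95641)
Mul(Add(1186, -625), L) = Mul(Add(1186, -625), Rational(-373, 390)) = Mul(561, Rational(-373, 390)) = Rational(-69751, 130)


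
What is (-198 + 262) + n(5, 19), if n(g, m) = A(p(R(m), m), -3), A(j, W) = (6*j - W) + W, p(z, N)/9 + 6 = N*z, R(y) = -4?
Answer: -4364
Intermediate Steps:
p(z, N) = -54 + 9*N*z (p(z, N) = -54 + 9*(N*z) = -54 + 9*N*z)
A(j, W) = 6*j (A(j, W) = (-W + 6*j) + W = 6*j)
n(g, m) = -324 - 216*m (n(g, m) = 6*(-54 + 9*m*(-4)) = 6*(-54 - 36*m) = -324 - 216*m)
(-198 + 262) + n(5, 19) = (-198 + 262) + (-324 - 216*19) = 64 + (-324 - 4104) = 64 - 4428 = -4364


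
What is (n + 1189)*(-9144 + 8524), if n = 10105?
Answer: -7002280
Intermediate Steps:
(n + 1189)*(-9144 + 8524) = (10105 + 1189)*(-9144 + 8524) = 11294*(-620) = -7002280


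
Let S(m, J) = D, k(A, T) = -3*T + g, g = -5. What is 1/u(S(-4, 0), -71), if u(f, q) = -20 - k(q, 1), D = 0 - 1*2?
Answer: -1/12 ≈ -0.083333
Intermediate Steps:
k(A, T) = -5 - 3*T (k(A, T) = -3*T - 5 = -5 - 3*T)
D = -2 (D = 0 - 2 = -2)
S(m, J) = -2
u(f, q) = -12 (u(f, q) = -20 - (-5 - 3*1) = -20 - (-5 - 3) = -20 - 1*(-8) = -20 + 8 = -12)
1/u(S(-4, 0), -71) = 1/(-12) = -1/12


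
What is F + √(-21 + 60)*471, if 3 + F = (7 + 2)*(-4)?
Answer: -39 + 471*√39 ≈ 2902.4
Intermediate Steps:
F = -39 (F = -3 + (7 + 2)*(-4) = -3 + 9*(-4) = -3 - 36 = -39)
F + √(-21 + 60)*471 = -39 + √(-21 + 60)*471 = -39 + √39*471 = -39 + 471*√39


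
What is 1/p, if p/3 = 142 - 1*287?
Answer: -1/435 ≈ -0.0022989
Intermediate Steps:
p = -435 (p = 3*(142 - 1*287) = 3*(142 - 287) = 3*(-145) = -435)
1/p = 1/(-435) = -1/435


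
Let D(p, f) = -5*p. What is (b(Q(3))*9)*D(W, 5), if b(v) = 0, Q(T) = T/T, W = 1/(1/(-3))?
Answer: 0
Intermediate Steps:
W = -3 (W = 1/(-⅓) = -3)
Q(T) = 1
(b(Q(3))*9)*D(W, 5) = (0*9)*(-5*(-3)) = 0*15 = 0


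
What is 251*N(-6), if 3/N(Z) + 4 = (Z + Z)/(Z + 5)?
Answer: 753/8 ≈ 94.125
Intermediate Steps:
N(Z) = 3/(-4 + 2*Z/(5 + Z)) (N(Z) = 3/(-4 + (Z + Z)/(Z + 5)) = 3/(-4 + (2*Z)/(5 + Z)) = 3/(-4 + 2*Z/(5 + Z)))
251*N(-6) = 251*(3*(-5 - 1*(-6))/(2*(10 - 6))) = 251*((3/2)*(-5 + 6)/4) = 251*((3/2)*(¼)*1) = 251*(3/8) = 753/8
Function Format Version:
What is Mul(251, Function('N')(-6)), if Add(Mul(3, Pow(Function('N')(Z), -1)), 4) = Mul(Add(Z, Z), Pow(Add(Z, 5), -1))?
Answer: Rational(753, 8) ≈ 94.125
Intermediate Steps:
Function('N')(Z) = Mul(3, Pow(Add(-4, Mul(2, Z, Pow(Add(5, Z), -1))), -1)) (Function('N')(Z) = Mul(3, Pow(Add(-4, Mul(Add(Z, Z), Pow(Add(Z, 5), -1))), -1)) = Mul(3, Pow(Add(-4, Mul(Mul(2, Z), Pow(Add(5, Z), -1))), -1)) = Mul(3, Pow(Add(-4, Mul(2, Z, Pow(Add(5, Z), -1))), -1)))
Mul(251, Function('N')(-6)) = Mul(251, Mul(Rational(3, 2), Pow(Add(10, -6), -1), Add(-5, Mul(-1, -6)))) = Mul(251, Mul(Rational(3, 2), Pow(4, -1), Add(-5, 6))) = Mul(251, Mul(Rational(3, 2), Rational(1, 4), 1)) = Mul(251, Rational(3, 8)) = Rational(753, 8)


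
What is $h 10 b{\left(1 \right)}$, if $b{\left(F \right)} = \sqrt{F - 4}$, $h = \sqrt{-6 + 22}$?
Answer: $40 i \sqrt{3} \approx 69.282 i$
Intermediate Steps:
$h = 4$ ($h = \sqrt{16} = 4$)
$b{\left(F \right)} = \sqrt{-4 + F}$
$h 10 b{\left(1 \right)} = 4 \cdot 10 \sqrt{-4 + 1} = 40 \sqrt{-3} = 40 i \sqrt{3}$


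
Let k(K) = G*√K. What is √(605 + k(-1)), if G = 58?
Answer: √(605 + 58*I) ≈ 24.625 + 1.1777*I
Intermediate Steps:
k(K) = 58*√K
√(605 + k(-1)) = √(605 + 58*√(-1)) = √(605 + 58*I)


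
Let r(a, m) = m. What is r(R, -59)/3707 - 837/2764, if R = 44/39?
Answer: -3265835/10246148 ≈ -0.31874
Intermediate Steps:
R = 44/39 (R = 44*(1/39) = 44/39 ≈ 1.1282)
r(R, -59)/3707 - 837/2764 = -59/3707 - 837/2764 = -3265835/10246148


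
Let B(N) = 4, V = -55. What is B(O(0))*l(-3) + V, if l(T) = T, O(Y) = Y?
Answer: -67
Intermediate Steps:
B(O(0))*l(-3) + V = 4*(-3) - 55 = -12 - 55 = -67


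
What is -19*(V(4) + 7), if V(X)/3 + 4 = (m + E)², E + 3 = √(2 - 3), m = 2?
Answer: 95 + 114*I ≈ 95.0 + 114.0*I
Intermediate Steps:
E = -3 + I (E = -3 + √(2 - 3) = -3 + √(-1) = -3 + I ≈ -3.0 + 1.0*I)
V(X) = -12 + 3*(-1 + I)² (V(X) = -12 + 3*(2 + (-3 + I))² = -12 + 3*(-1 + I)²)
-19*(V(4) + 7) = -19*((-12 - 6*I) + 7) = -19*(-5 - 6*I) = 95 + 114*I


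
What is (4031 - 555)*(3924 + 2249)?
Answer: 21457348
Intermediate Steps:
(4031 - 555)*(3924 + 2249) = 3476*6173 = 21457348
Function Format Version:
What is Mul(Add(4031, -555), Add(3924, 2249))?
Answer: 21457348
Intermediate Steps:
Mul(Add(4031, -555), Add(3924, 2249)) = Mul(3476, 6173) = 21457348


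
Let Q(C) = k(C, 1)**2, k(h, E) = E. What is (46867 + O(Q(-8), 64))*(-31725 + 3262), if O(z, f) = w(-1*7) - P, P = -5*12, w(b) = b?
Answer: -1335483960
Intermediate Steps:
Q(C) = 1 (Q(C) = 1**2 = 1)
P = -60
O(z, f) = 53 (O(z, f) = -1*7 - 1*(-60) = -7 + 60 = 53)
(46867 + O(Q(-8), 64))*(-31725 + 3262) = (46867 + 53)*(-31725 + 3262) = 46920*(-28463) = -1335483960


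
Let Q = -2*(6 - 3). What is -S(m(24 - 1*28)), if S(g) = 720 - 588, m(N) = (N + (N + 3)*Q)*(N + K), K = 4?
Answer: -132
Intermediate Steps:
Q = -6 (Q = -2*3 = -6)
m(N) = (-18 - 5*N)*(4 + N) (m(N) = (N + (N + 3)*(-6))*(N + 4) = (N + (3 + N)*(-6))*(4 + N) = (N + (-18 - 6*N))*(4 + N) = (-18 - 5*N)*(4 + N))
S(g) = 132
-S(m(24 - 1*28)) = -1*132 = -132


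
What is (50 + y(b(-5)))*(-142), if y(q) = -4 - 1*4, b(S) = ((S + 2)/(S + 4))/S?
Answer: -5964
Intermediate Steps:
b(S) = (2 + S)/(S*(4 + S)) (b(S) = ((2 + S)/(4 + S))/S = (2 + S)/(S*(4 + S)))
y(q) = -8 (y(q) = -4 - 4 = -8)
(50 + y(b(-5)))*(-142) = (50 - 8)*(-142) = 42*(-142) = -5964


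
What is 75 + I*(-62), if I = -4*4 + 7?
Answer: 633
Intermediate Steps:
I = -9 (I = -16 + 7 = -9)
75 + I*(-62) = 75 - 9*(-62) = 75 + 558 = 633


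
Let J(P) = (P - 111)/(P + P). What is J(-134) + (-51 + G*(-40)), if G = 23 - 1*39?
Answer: 158097/268 ≈ 589.91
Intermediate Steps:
G = -16 (G = 23 - 39 = -16)
J(P) = (-111 + P)/(2*P) (J(P) = (-111 + P)/((2*P)) = (-111 + P)*(1/(2*P)) = (-111 + P)/(2*P))
J(-134) + (-51 + G*(-40)) = (½)*(-111 - 134)/(-134) + (-51 - 16*(-40)) = (½)*(-1/134)*(-245) + (-51 + 640) = 245/268 + 589 = 158097/268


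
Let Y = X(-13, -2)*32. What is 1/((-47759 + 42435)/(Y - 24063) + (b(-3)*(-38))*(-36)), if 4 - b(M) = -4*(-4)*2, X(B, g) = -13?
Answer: -24479/937638292 ≈ -2.6107e-5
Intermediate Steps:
Y = -416 (Y = -13*32 = -416)
b(M) = -28 (b(M) = 4 - (-4*(-4))*2 = 4 - 16*2 = 4 - 1*32 = 4 - 32 = -28)
1/((-47759 + 42435)/(Y - 24063) + (b(-3)*(-38))*(-36)) = 1/((-47759 + 42435)/(-416 - 24063) - 28*(-38)*(-36)) = 1/(-5324/(-24479) + 1064*(-36)) = 1/(-5324*(-1/24479) - 38304) = 1/(5324/24479 - 38304) = 1/(-937638292/24479) = -24479/937638292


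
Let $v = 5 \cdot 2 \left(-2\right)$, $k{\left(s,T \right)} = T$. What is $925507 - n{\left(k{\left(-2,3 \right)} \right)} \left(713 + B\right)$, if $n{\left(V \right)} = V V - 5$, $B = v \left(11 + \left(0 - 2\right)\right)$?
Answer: $923375$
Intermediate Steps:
$v = -20$ ($v = 10 \left(-2\right) = -20$)
$B = -180$ ($B = - 20 \left(11 + \left(0 - 2\right)\right) = - 20 \left(11 - 2\right) = \left(-20\right) 9 = -180$)
$n{\left(V \right)} = -5 + V^{2}$ ($n{\left(V \right)} = V^{2} - 5 = -5 + V^{2}$)
$925507 - n{\left(k{\left(-2,3 \right)} \right)} \left(713 + B\right) = 925507 - \left(-5 + 3^{2}\right) \left(713 - 180\right) = 925507 - \left(-5 + 9\right) 533 = 925507 - 4 \cdot 533 = 925507 - 2132 = 923375$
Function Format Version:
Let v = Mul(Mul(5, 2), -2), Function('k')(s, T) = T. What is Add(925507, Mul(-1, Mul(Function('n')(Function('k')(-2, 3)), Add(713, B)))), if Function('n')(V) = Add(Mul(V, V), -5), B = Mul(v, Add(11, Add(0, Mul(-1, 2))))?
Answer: 923375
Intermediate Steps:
v = -20 (v = Mul(10, -2) = -20)
B = -180 (B = Mul(-20, Add(11, Add(0, Mul(-1, 2)))) = Mul(-20, Add(11, Add(0, -2))) = Mul(-20, Add(11, -2)) = Mul(-20, 9) = -180)
Function('n')(V) = Add(-5, Pow(V, 2)) (Function('n')(V) = Add(Pow(V, 2), -5) = Add(-5, Pow(V, 2)))
Add(925507, Mul(-1, Mul(Function('n')(Function('k')(-2, 3)), Add(713, B)))) = Add(925507, Mul(-1, Mul(Add(-5, Pow(3, 2)), Add(713, -180)))) = Add(925507, Mul(-1, Mul(Add(-5, 9), 533))) = Add(925507, Mul(-1, Mul(4, 533))) = Add(925507, Mul(-1, 2132)) = Add(925507, -2132) = 923375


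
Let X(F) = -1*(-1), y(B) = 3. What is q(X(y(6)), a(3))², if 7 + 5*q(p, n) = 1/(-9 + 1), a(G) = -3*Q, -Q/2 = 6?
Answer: 3249/1600 ≈ 2.0306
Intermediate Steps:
Q = -12 (Q = -2*6 = -12)
X(F) = 1
a(G) = 36 (a(G) = -3*(-12) = 36)
q(p, n) = -57/40 (q(p, n) = -7/5 + 1/(5*(-9 + 1)) = -7/5 + (⅕)/(-8) = -7/5 + (⅕)*(-⅛) = -7/5 - 1/40 = -57/40)
q(X(y(6)), a(3))² = (-57/40)² = 3249/1600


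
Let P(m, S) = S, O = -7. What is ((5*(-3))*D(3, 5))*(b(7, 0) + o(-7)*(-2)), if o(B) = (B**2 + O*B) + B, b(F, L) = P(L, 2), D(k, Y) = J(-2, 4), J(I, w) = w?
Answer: 10800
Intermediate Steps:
D(k, Y) = 4
b(F, L) = 2
o(B) = B**2 - 6*B (o(B) = (B**2 - 7*B) + B = B**2 - 6*B)
((5*(-3))*D(3, 5))*(b(7, 0) + o(-7)*(-2)) = ((5*(-3))*4)*(2 - 7*(-6 - 7)*(-2)) = (-15*4)*(2 - 7*(-13)*(-2)) = -60*(2 + 91*(-2)) = -60*(2 - 182) = -60*(-180) = 10800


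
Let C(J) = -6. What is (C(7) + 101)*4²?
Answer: 1520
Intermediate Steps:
(C(7) + 101)*4² = (-6 + 101)*4² = 95*16 = 1520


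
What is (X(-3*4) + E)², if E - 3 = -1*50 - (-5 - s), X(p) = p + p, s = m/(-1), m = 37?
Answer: 10609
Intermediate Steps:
s = -37 (s = 37/(-1) = 37*(-1) = -37)
X(p) = 2*p
E = -79 (E = 3 + (-1*50 - (-5 - 1*(-37))) = 3 + (-50 - (-5 + 37)) = 3 + (-50 - 1*32) = 3 + (-50 - 32) = 3 - 82 = -79)
(X(-3*4) + E)² = (2*(-3*4) - 79)² = (2*(-12) - 79)² = (-24 - 79)² = (-103)² = 10609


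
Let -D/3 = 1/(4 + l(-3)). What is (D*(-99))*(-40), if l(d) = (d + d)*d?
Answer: -540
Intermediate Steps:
l(d) = 2*d**2 (l(d) = (2*d)*d = 2*d**2)
D = -3/22 (D = -3/(4 + 2*(-3)**2) = -3/(4 + 2*9) = -3/(4 + 18) = -3/22 ≈ -0.13636)
(D*(-99))*(-40) = -3/22*(-99)*(-40) = (27/2)*(-40) = -540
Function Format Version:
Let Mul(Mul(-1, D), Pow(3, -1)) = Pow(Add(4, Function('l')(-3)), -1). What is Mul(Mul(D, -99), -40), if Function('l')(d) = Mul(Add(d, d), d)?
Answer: -540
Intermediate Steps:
Function('l')(d) = Mul(2, Pow(d, 2)) (Function('l')(d) = Mul(Mul(2, d), d) = Mul(2, Pow(d, 2)))
D = Rational(-3, 22) (D = Mul(-3, Pow(Add(4, Mul(2, Pow(-3, 2))), -1)) = Mul(-3, Pow(Add(4, Mul(2, 9)), -1)) = Mul(-3, Pow(Add(4, 18), -1)) = Mul(-3, Pow(22, -1)) = Mul(-3, Rational(1, 22)) = Rational(-3, 22) ≈ -0.13636)
Mul(Mul(D, -99), -40) = Mul(Mul(Rational(-3, 22), -99), -40) = Mul(Rational(27, 2), -40) = -540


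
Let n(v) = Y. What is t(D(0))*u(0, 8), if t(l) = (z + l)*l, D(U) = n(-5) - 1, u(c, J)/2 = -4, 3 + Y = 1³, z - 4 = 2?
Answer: 72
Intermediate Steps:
z = 6 (z = 4 + 2 = 6)
Y = -2 (Y = -3 + 1³ = -3 + 1 = -2)
n(v) = -2
u(c, J) = -8 (u(c, J) = 2*(-4) = -8)
D(U) = -3 (D(U) = -2 - 1 = -3)
t(l) = l*(6 + l) (t(l) = (6 + l)*l = l*(6 + l))
t(D(0))*u(0, 8) = -3*(6 - 3)*(-8) = -3*3*(-8) = -9*(-8) = 72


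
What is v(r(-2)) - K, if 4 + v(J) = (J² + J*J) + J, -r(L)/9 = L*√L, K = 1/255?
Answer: -331501/255 + 18*I*√2 ≈ -1300.0 + 25.456*I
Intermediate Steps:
K = 1/255 ≈ 0.0039216
r(L) = -9*L^(3/2) (r(L) = -9*L*√L = -9*L^(3/2))
v(J) = -4 + J + 2*J² (v(J) = -4 + ((J² + J*J) + J) = -4 + ((J² + J²) + J) = -4 + (2*J² + J) = -4 + (J + 2*J²) = -4 + J + 2*J²)
v(r(-2)) - K = (-4 - (-18)*I*√2 + 2*(-(-18)*I*√2)²) - 1*1/255 = (-4 - (-18)*I*√2 + 2*(-(-18)*I*√2)²) - 1/255 = (-4 + 18*I*√2 + 2*(18*I*√2)²) - 1/255 = (-4 + 18*I*√2 + 2*(-648)) - 1/255 = (-4 + 18*I*√2 - 1296) - 1/255 = (-1300 + 18*I*√2) - 1/255 = -331501/255 + 18*I*√2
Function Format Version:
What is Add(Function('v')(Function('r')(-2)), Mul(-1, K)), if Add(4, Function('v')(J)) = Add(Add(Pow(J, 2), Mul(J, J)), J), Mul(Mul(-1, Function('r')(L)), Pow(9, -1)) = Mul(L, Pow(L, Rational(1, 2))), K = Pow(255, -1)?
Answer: Add(Rational(-331501, 255), Mul(18, I, Pow(2, Rational(1, 2)))) ≈ Add(-1300.0, Mul(25.456, I))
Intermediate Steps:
K = Rational(1, 255) ≈ 0.0039216
Function('r')(L) = Mul(-9, Pow(L, Rational(3, 2))) (Function('r')(L) = Mul(-9, Mul(L, Pow(L, Rational(1, 2)))) = Mul(-9, Pow(L, Rational(3, 2))))
Function('v')(J) = Add(-4, J, Mul(2, Pow(J, 2))) (Function('v')(J) = Add(-4, Add(Add(Pow(J, 2), Mul(J, J)), J)) = Add(-4, Add(Add(Pow(J, 2), Pow(J, 2)), J)) = Add(-4, Add(Mul(2, Pow(J, 2)), J)) = Add(-4, Add(J, Mul(2, Pow(J, 2)))) = Add(-4, J, Mul(2, Pow(J, 2))))
Add(Function('v')(Function('r')(-2)), Mul(-1, K)) = Add(Add(-4, Mul(-9, Pow(-2, Rational(3, 2))), Mul(2, Pow(Mul(-9, Pow(-2, Rational(3, 2))), 2))), Mul(-1, Rational(1, 255))) = Add(Add(-4, Mul(-9, Mul(-2, I, Pow(2, Rational(1, 2)))), Mul(2, Pow(Mul(-9, Mul(-2, I, Pow(2, Rational(1, 2)))), 2))), Rational(-1, 255)) = Add(Add(-4, Mul(18, I, Pow(2, Rational(1, 2))), Mul(2, Pow(Mul(18, I, Pow(2, Rational(1, 2))), 2))), Rational(-1, 255)) = Add(Add(-4, Mul(18, I, Pow(2, Rational(1, 2))), Mul(2, -648)), Rational(-1, 255)) = Add(Add(-4, Mul(18, I, Pow(2, Rational(1, 2))), -1296), Rational(-1, 255)) = Add(Add(-1300, Mul(18, I, Pow(2, Rational(1, 2)))), Rational(-1, 255)) = Add(Rational(-331501, 255), Mul(18, I, Pow(2, Rational(1, 2))))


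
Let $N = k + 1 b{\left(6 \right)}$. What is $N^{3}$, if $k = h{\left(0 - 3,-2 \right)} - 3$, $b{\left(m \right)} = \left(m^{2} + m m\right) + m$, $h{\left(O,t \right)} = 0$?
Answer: $421875$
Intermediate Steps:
$b{\left(m \right)} = m + 2 m^{2}$ ($b{\left(m \right)} = \left(m^{2} + m^{2}\right) + m = 2 m^{2} + m = m + 2 m^{2}$)
$k = -3$ ($k = 0 - 3 = -3$)
$N = 75$ ($N = -3 + 1 \cdot 6 \left(1 + 2 \cdot 6\right) = -3 + 1 \cdot 6 \left(1 + 12\right) = -3 + 1 \cdot 6 \cdot 13 = -3 + 1 \cdot 78 = -3 + 78 = 75$)
$N^{3} = 75^{3} = 421875$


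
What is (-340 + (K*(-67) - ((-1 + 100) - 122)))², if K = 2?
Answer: 203401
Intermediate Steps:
(-340 + (K*(-67) - ((-1 + 100) - 122)))² = (-340 + (2*(-67) - ((-1 + 100) - 122)))² = (-340 + (-134 - (99 - 122)))² = (-340 + (-134 - 1*(-23)))² = (-340 + (-134 + 23))² = (-340 - 111)² = (-451)² = 203401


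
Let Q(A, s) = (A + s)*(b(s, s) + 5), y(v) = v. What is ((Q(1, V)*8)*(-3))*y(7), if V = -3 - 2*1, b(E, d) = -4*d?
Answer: 16800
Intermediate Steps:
V = -5 (V = -3 - 2 = -5)
Q(A, s) = (5 - 4*s)*(A + s) (Q(A, s) = (A + s)*(-4*s + 5) = (A + s)*(5 - 4*s) = (5 - 4*s)*(A + s))
((Q(1, V)*8)*(-3))*y(7) = (((-4*(-5)**2 + 5*1 + 5*(-5) - 4*1*(-5))*8)*(-3))*7 = (((-4*25 + 5 - 25 + 20)*8)*(-3))*7 = (((-100 + 5 - 25 + 20)*8)*(-3))*7 = (-100*8*(-3))*7 = -800*(-3)*7 = 2400*7 = 16800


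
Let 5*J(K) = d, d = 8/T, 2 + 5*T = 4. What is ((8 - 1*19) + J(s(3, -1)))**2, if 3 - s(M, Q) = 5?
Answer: 49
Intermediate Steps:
s(M, Q) = -2 (s(M, Q) = 3 - 1*5 = 3 - 5 = -2)
T = 2/5 (T = -2/5 + (1/5)*4 = -2/5 + 4/5 = 2/5 ≈ 0.40000)
d = 20 (d = 8/(2/5) = 8*(5/2) = 20)
J(K) = 4 (J(K) = (1/5)*20 = 4)
((8 - 1*19) + J(s(3, -1)))**2 = ((8 - 1*19) + 4)**2 = ((8 - 19) + 4)**2 = (-11 + 4)**2 = (-7)**2 = 49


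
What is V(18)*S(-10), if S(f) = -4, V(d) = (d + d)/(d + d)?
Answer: -4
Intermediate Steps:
V(d) = 1 (V(d) = (2*d)/((2*d)) = (2*d)*(1/(2*d)) = 1)
V(18)*S(-10) = 1*(-4) = -4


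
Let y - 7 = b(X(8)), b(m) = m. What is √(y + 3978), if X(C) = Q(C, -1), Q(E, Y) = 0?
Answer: √3985 ≈ 63.127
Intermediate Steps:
X(C) = 0
y = 7 (y = 7 + 0 = 7)
√(y + 3978) = √(7 + 3978) = √3985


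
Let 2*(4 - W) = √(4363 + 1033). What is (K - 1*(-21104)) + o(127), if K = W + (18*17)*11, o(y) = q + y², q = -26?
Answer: 40577 - √1349 ≈ 40540.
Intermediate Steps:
o(y) = -26 + y²
W = 4 - √1349 (W = 4 - √(4363 + 1033)/2 = 4 - √1349 ≈ -32.729)
K = 3370 - √1349 (K = (4 - √1349) + (18*17)*11 = (4 - √1349) + 306*11 = (4 - √1349) + 3366 = 3370 - √1349 ≈ 3333.3)
(K - 1*(-21104)) + o(127) = ((3370 - √1349) - 1*(-21104)) + (-26 + 127²) = ((3370 - √1349) + 21104) + (-26 + 16129) = (24474 - √1349) + 16103 = 40577 - √1349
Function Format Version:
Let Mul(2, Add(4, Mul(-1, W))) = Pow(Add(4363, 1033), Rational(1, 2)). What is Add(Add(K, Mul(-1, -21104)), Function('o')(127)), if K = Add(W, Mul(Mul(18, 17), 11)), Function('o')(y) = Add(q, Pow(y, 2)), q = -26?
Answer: Add(40577, Mul(-1, Pow(1349, Rational(1, 2)))) ≈ 40540.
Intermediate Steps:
Function('o')(y) = Add(-26, Pow(y, 2))
W = Add(4, Mul(-1, Pow(1349, Rational(1, 2)))) (W = Add(4, Mul(Rational(-1, 2), Pow(Add(4363, 1033), Rational(1, 2)))) = Add(4, Mul(Rational(-1, 2), Pow(5396, Rational(1, 2)))) = Add(4, Mul(Rational(-1, 2), Mul(2, Pow(1349, Rational(1, 2))))) = Add(4, Mul(-1, Pow(1349, Rational(1, 2)))) ≈ -32.729)
K = Add(3370, Mul(-1, Pow(1349, Rational(1, 2)))) (K = Add(Add(4, Mul(-1, Pow(1349, Rational(1, 2)))), Mul(Mul(18, 17), 11)) = Add(Add(4, Mul(-1, Pow(1349, Rational(1, 2)))), Mul(306, 11)) = Add(Add(4, Mul(-1, Pow(1349, Rational(1, 2)))), 3366) = Add(3370, Mul(-1, Pow(1349, Rational(1, 2)))) ≈ 3333.3)
Add(Add(K, Mul(-1, -21104)), Function('o')(127)) = Add(Add(Add(3370, Mul(-1, Pow(1349, Rational(1, 2)))), Mul(-1, -21104)), Add(-26, Pow(127, 2))) = Add(Add(Add(3370, Mul(-1, Pow(1349, Rational(1, 2)))), 21104), Add(-26, 16129)) = Add(Add(24474, Mul(-1, Pow(1349, Rational(1, 2)))), 16103) = Add(40577, Mul(-1, Pow(1349, Rational(1, 2))))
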